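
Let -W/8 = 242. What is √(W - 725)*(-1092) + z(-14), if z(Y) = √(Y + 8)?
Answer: I*(√6 - 1092*√2661) ≈ -56328.0*I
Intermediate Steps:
W = -1936 (W = -8*242 = -1936)
z(Y) = √(8 + Y)
√(W - 725)*(-1092) + z(-14) = √(-1936 - 725)*(-1092) + √(8 - 14) = √(-2661)*(-1092) + √(-6) = (I*√2661)*(-1092) + I*√6 = -1092*I*√2661 + I*√6 = I*√6 - 1092*I*√2661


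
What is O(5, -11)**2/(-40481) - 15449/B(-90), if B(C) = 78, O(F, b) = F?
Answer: -625392919/3157518 ≈ -198.06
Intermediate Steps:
O(5, -11)**2/(-40481) - 15449/B(-90) = 5**2/(-40481) - 15449/78 = 25*(-1/40481) - 15449*1/78 = -25/40481 - 15449/78 = -625392919/3157518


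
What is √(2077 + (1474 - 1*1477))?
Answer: √2074 ≈ 45.541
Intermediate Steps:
√(2077 + (1474 - 1*1477)) = √(2077 + (1474 - 1477)) = √(2077 - 3) = √2074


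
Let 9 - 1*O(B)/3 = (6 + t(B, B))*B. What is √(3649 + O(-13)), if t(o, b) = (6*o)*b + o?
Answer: √42949 ≈ 207.24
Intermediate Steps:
t(o, b) = o + 6*b*o (t(o, b) = 6*b*o + o = o + 6*b*o)
O(B) = 27 - 3*B*(6 + B*(1 + 6*B)) (O(B) = 27 - 3*(6 + B*(1 + 6*B))*B = 27 - 3*B*(6 + B*(1 + 6*B)))
√(3649 + O(-13)) = √(3649 + (27 - 18*(-13) - 18*(-13)³ - 3*(-13)²)) = √(3649 + (27 + 234 - 18*(-2197) - 3*169)) = √(3649 + (27 + 234 + 39546 - 507)) = √(3649 + 39300) = √42949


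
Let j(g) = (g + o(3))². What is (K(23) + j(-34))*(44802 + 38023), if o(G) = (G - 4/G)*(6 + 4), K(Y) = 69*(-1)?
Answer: 172524475/9 ≈ 1.9169e+7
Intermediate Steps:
K(Y) = -69
o(G) = -40/G + 10*G (o(G) = (G - 4/G)*10 = -40/G + 10*G)
j(g) = (50/3 + g)² (j(g) = (g + (-40/3 + 10*3))² = (g + (-40*⅓ + 30))² = (g + (-40/3 + 30))² = (g + 50/3)² = (50/3 + g)²)
(K(23) + j(-34))*(44802 + 38023) = (-69 + (50 + 3*(-34))²/9)*(44802 + 38023) = (-69 + (50 - 102)²/9)*82825 = (-69 + (⅑)*(-52)²)*82825 = (-69 + (⅑)*2704)*82825 = (-69 + 2704/9)*82825 = (2083/9)*82825 = 172524475/9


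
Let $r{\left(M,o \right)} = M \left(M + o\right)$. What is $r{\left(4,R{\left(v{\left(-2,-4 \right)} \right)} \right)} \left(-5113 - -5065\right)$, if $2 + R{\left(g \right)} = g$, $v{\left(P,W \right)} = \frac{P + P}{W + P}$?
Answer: $-512$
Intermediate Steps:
$v{\left(P,W \right)} = \frac{2 P}{P + W}$
$R{\left(g \right)} = -2 + g$
$r{\left(4,R{\left(v{\left(-2,-4 \right)} \right)} \right)} \left(-5113 - -5065\right) = 4 \left(4 - \left(2 + \frac{4}{-2 - 4}\right)\right) \left(-5113 - -5065\right) = 4 \left(4 - \left(2 + \frac{4}{-6}\right)\right) \left(-5113 + 5065\right) = 4 \left(4 - \left(2 + 4 \left(- \frac{1}{6}\right)\right)\right) \left(-48\right) = 4 \left(4 + \left(-2 + \frac{2}{3}\right)\right) \left(-48\right) = 4 \left(4 - \frac{4}{3}\right) \left(-48\right) = 4 \cdot \frac{8}{3} \left(-48\right) = \frac{32}{3} \left(-48\right) = -512$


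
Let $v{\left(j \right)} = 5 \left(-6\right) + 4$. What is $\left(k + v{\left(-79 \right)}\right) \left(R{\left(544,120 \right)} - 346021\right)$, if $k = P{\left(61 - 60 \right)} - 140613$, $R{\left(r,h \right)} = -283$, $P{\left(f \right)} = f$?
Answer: $48703501952$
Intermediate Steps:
$k = -140612$ ($k = \left(61 - 60\right) - 140613 = 1 - 140613 = -140612$)
$v{\left(j \right)} = -26$ ($v{\left(j \right)} = -30 + 4 = -26$)
$\left(k + v{\left(-79 \right)}\right) \left(R{\left(544,120 \right)} - 346021\right) = \left(-140612 - 26\right) \left(-283 - 346021\right) = \left(-140638\right) \left(-346304\right) = 48703501952$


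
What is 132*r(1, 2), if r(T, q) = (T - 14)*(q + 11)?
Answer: -22308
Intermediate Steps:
r(T, q) = (-14 + T)*(11 + q)
132*r(1, 2) = 132*(-154 - 14*2 + 11*1 + 1*2) = 132*(-154 - 28 + 11 + 2) = 132*(-169) = -22308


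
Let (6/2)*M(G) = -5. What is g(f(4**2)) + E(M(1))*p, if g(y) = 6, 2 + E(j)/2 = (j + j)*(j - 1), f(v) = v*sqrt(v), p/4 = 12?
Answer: 2002/3 ≈ 667.33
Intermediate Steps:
M(G) = -5/3 (M(G) = (1/3)*(-5) = -5/3)
p = 48 (p = 4*12 = 48)
f(v) = v**(3/2)
E(j) = -4 + 4*j*(-1 + j) (E(j) = -4 + 2*((j + j)*(j - 1)) = -4 + 2*((2*j)*(-1 + j)) = -4 + 2*(2*j*(-1 + j)) = -4 + 4*j*(-1 + j))
g(f(4**2)) + E(M(1))*p = 6 + (-4 - 4*(-5/3) + 4*(-5/3)**2)*48 = 6 + (-4 + 20/3 + 4*(25/9))*48 = 6 + (-4 + 20/3 + 100/9)*48 = 6 + (124/9)*48 = 6 + 1984/3 = 2002/3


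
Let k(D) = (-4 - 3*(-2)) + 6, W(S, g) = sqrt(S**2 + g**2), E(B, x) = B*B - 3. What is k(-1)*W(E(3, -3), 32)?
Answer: 16*sqrt(265) ≈ 260.46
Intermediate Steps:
E(B, x) = -3 + B**2 (E(B, x) = B**2 - 3 = -3 + B**2)
k(D) = 8 (k(D) = (-4 + 6) + 6 = 2 + 6 = 8)
k(-1)*W(E(3, -3), 32) = 8*sqrt((-3 + 3**2)**2 + 32**2) = 8*sqrt((-3 + 9)**2 + 1024) = 8*sqrt(6**2 + 1024) = 8*sqrt(36 + 1024) = 8*sqrt(1060) = 8*(2*sqrt(265)) = 16*sqrt(265)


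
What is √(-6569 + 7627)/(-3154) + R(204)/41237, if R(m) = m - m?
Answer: -23*√2/3154 ≈ -0.010313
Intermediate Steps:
R(m) = 0
√(-6569 + 7627)/(-3154) + R(204)/41237 = √(-6569 + 7627)/(-3154) + 0/41237 = √1058*(-1/3154) + 0*(1/41237) = (23*√2)*(-1/3154) + 0 = -23*√2/3154 + 0 = -23*√2/3154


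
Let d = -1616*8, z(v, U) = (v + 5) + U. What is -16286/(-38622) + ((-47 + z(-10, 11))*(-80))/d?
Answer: 2620789/15603288 ≈ 0.16796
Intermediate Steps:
z(v, U) = 5 + U + v (z(v, U) = (5 + v) + U = 5 + U + v)
d = -12928
-16286/(-38622) + ((-47 + z(-10, 11))*(-80))/d = -16286/(-38622) + ((-47 + (5 + 11 - 10))*(-80))/(-12928) = -16286*(-1/38622) + ((-47 + 6)*(-80))*(-1/12928) = 8143/19311 - 41*(-80)*(-1/12928) = 8143/19311 + 3280*(-1/12928) = 8143/19311 - 205/808 = 2620789/15603288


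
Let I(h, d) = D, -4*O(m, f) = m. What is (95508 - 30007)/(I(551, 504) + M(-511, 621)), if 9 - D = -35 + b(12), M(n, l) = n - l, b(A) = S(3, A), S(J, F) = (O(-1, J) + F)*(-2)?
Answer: -131002/2127 ≈ -61.590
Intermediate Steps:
O(m, f) = -m/4
S(J, F) = -½ - 2*F (S(J, F) = (-¼*(-1) + F)*(-2) = (¼ + F)*(-2) = -½ - 2*F)
b(A) = -½ - 2*A
D = 137/2 (D = 9 - (-35 + (-½ - 2*12)) = 9 - (-35 + (-½ - 24)) = 9 - (-35 - 49/2) = 9 - 1*(-119/2) = 9 + 119/2 = 137/2 ≈ 68.500)
I(h, d) = 137/2
(95508 - 30007)/(I(551, 504) + M(-511, 621)) = (95508 - 30007)/(137/2 + (-511 - 1*621)) = 65501/(137/2 + (-511 - 621)) = 65501/(137/2 - 1132) = 65501/(-2127/2) = 65501*(-2/2127) = -131002/2127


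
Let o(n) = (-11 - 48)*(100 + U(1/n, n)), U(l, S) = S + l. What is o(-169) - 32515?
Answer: -4806977/169 ≈ -28444.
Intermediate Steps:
o(n) = -5900 - 59*n - 59/n (o(n) = (-11 - 48)*(100 + (n + 1/n)) = -59*(100 + (n + 1/n)) = -59*(100 + n + 1/n) = -5900 - 59*n - 59/n)
o(-169) - 32515 = (-5900 - 59*(-169) - 59/(-169)) - 32515 = (-5900 + 9971 - 59*(-1/169)) - 32515 = (-5900 + 9971 + 59/169) - 32515 = 688058/169 - 32515 = -4806977/169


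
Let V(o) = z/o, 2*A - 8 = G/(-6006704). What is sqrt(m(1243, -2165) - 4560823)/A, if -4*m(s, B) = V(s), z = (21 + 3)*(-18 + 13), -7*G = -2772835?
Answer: 7644896*I*sqrt(7046694978037)/37697092557 ≈ 538.34*I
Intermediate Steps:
G = 2772835/7 (G = -1/7*(-2772835) = 2772835/7 ≈ 3.9612e+5)
z = -120 (z = 24*(-5) = -120)
A = 333602589/84093856 (A = 4 + ((2772835/7)/(-6006704))/2 = 4 + ((2772835/7)*(-1/6006704))/2 = 4 + (1/2)*(-2772835/42046928) = 4 - 2772835/84093856 = 333602589/84093856 ≈ 3.9670)
V(o) = -120/o
m(s, B) = 30/s (m(s, B) = -(-30)/s = 30/s)
sqrt(m(1243, -2165) - 4560823)/A = sqrt(30/1243 - 4560823)/(333602589/84093856) = sqrt(30*(1/1243) - 4560823)*(84093856/333602589) = sqrt(30/1243 - 4560823)*(84093856/333602589) = sqrt(-5669102959/1243)*(84093856/333602589) = (I*sqrt(7046694978037)/1243)*(84093856/333602589) = 7644896*I*sqrt(7046694978037)/37697092557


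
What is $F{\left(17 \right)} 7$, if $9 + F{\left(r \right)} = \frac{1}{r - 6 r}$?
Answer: $- \frac{5362}{85} \approx -63.082$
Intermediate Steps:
$F{\left(r \right)} = -9 - \frac{1}{5 r}$ ($F{\left(r \right)} = -9 + \frac{1}{r - 6 r} = -9 + \frac{1}{\left(-5\right) r} = -9 - \frac{1}{5 r}$)
$F{\left(17 \right)} 7 = \left(-9 - \frac{1}{5 \cdot 17}\right) 7 = \left(-9 - \frac{1}{85}\right) 7 = \left(- \frac{766}{85}\right) 7 = - \frac{5362}{85}$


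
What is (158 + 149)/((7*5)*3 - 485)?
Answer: -307/380 ≈ -0.80789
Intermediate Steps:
(158 + 149)/((7*5)*3 - 485) = 307/(35*3 - 485) = 307/(105 - 485) = 307/(-380) = 307*(-1/380) = -307/380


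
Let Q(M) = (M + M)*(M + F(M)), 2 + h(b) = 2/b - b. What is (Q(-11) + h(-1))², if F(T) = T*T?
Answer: 5870929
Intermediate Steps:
h(b) = -2 - b + 2/b (h(b) = -2 + (2/b - b) = -2 + (-b + 2/b) = -2 - b + 2/b)
F(T) = T²
Q(M) = 2*M*(M + M²) (Q(M) = (M + M)*(M + M²) = (2*M)*(M + M²) = 2*M*(M + M²))
(Q(-11) + h(-1))² = (2*(-11)²*(1 - 11) + (-2 - 1*(-1) + 2/(-1)))² = (2*121*(-10) + (-2 + 1 + 2*(-1)))² = (-2420 + (-2 + 1 - 2))² = (-2420 - 3)² = (-2423)² = 5870929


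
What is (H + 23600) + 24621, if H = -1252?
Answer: 46969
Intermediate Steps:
(H + 23600) + 24621 = (-1252 + 23600) + 24621 = 22348 + 24621 = 46969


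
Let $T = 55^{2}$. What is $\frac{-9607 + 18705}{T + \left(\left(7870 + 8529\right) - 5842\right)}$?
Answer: $\frac{4549}{6791} \approx 0.66986$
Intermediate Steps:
$T = 3025$
$\frac{-9607 + 18705}{T + \left(\left(7870 + 8529\right) - 5842\right)} = \frac{-9607 + 18705}{3025 + \left(\left(7870 + 8529\right) - 5842\right)} = \frac{9098}{3025 + \left(16399 - 5842\right)} = \frac{9098}{3025 + 10557} = \frac{9098}{13582} = 9098 \cdot \frac{1}{13582} = \frac{4549}{6791}$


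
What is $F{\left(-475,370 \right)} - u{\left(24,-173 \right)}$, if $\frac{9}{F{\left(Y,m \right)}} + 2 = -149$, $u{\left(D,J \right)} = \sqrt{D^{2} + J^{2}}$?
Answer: $- \frac{9}{151} - \sqrt{30505} \approx -174.72$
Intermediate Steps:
$F{\left(Y,m \right)} = - \frac{9}{151}$ ($F{\left(Y,m \right)} = \frac{9}{-2 - 149} = \frac{9}{-151} = 9 \left(- \frac{1}{151}\right) = - \frac{9}{151}$)
$F{\left(-475,370 \right)} - u{\left(24,-173 \right)} = - \frac{9}{151} - \sqrt{24^{2} + \left(-173\right)^{2}} = - \frac{9}{151} - \sqrt{576 + 29929} = - \frac{9}{151} - \sqrt{30505}$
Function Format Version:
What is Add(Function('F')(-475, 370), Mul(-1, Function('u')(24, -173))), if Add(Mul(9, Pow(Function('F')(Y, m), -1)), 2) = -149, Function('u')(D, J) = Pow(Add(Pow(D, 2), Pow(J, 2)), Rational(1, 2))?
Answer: Add(Rational(-9, 151), Mul(-1, Pow(30505, Rational(1, 2)))) ≈ -174.72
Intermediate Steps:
Function('F')(Y, m) = Rational(-9, 151) (Function('F')(Y, m) = Mul(9, Pow(Add(-2, -149), -1)) = Mul(9, Pow(-151, -1)) = Mul(9, Rational(-1, 151)) = Rational(-9, 151))
Add(Function('F')(-475, 370), Mul(-1, Function('u')(24, -173))) = Add(Rational(-9, 151), Mul(-1, Pow(Add(Pow(24, 2), Pow(-173, 2)), Rational(1, 2)))) = Add(Rational(-9, 151), Mul(-1, Pow(Add(576, 29929), Rational(1, 2)))) = Add(Rational(-9, 151), Mul(-1, Pow(30505, Rational(1, 2))))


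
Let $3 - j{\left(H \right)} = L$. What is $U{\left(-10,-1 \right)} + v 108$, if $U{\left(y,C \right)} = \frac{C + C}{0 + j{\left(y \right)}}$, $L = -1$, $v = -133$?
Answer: $- \frac{28729}{2} \approx -14365.0$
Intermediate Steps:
$j{\left(H \right)} = 4$ ($j{\left(H \right)} = 3 - -1 = 3 + 1 = 4$)
$U{\left(y,C \right)} = \frac{C}{2}$ ($U{\left(y,C \right)} = \frac{C + C}{0 + 4} = \frac{2 C}{4} = 2 C \frac{1}{4} = \frac{C}{2}$)
$U{\left(-10,-1 \right)} + v 108 = \frac{1}{2} \left(-1\right) - 14364 = - \frac{1}{2} - 14364 = - \frac{28729}{2}$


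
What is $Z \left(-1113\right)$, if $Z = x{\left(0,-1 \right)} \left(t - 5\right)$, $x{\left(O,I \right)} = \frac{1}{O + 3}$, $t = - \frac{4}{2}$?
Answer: $2597$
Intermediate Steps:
$t = -2$ ($t = \left(-4\right) \frac{1}{2} = -2$)
$x{\left(O,I \right)} = \frac{1}{3 + O}$
$Z = - \frac{7}{3}$ ($Z = \frac{-2 - 5}{3 + 0} = \frac{1}{3} \left(-7\right) = - \frac{7}{3} \approx -2.3333$)
$Z \left(-1113\right) = \left(- \frac{7}{3}\right) \left(-1113\right) = 2597$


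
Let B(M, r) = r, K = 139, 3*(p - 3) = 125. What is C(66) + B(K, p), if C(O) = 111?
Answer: 467/3 ≈ 155.67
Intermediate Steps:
p = 134/3 (p = 3 + (1/3)*125 = 3 + 125/3 = 134/3 ≈ 44.667)
C(66) + B(K, p) = 111 + 134/3 = 467/3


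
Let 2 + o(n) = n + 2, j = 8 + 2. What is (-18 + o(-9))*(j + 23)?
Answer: -891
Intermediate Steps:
j = 10
o(n) = n (o(n) = -2 + (n + 2) = -2 + (2 + n) = n)
(-18 + o(-9))*(j + 23) = (-18 - 9)*(10 + 23) = -27*33 = -891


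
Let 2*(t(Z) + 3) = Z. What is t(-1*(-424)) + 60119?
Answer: 60328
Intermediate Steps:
t(Z) = -3 + Z/2
t(-1*(-424)) + 60119 = (-3 + (-1*(-424))/2) + 60119 = (-3 + (1/2)*424) + 60119 = (-3 + 212) + 60119 = 209 + 60119 = 60328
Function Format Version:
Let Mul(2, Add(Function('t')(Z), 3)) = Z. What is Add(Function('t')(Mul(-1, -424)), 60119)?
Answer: 60328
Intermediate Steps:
Function('t')(Z) = Add(-3, Mul(Rational(1, 2), Z))
Add(Function('t')(Mul(-1, -424)), 60119) = Add(Add(-3, Mul(Rational(1, 2), Mul(-1, -424))), 60119) = Add(Add(-3, Mul(Rational(1, 2), 424)), 60119) = Add(Add(-3, 212), 60119) = Add(209, 60119) = 60328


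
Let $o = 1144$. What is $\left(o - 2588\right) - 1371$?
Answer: $-2815$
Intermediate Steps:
$\left(o - 2588\right) - 1371 = \left(1144 - 2588\right) - 1371 = -1444 - 1371 = -2815$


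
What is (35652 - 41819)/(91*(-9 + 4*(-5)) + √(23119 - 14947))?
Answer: 16274713/6956149 + 37002*√227/6956149 ≈ 2.4198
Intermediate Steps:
(35652 - 41819)/(91*(-9 + 4*(-5)) + √(23119 - 14947)) = -6167/(91*(-9 - 20) + √8172) = -6167/(91*(-29) + 6*√227) = -6167/(-2639 + 6*√227)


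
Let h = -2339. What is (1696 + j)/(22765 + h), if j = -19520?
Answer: -8912/10213 ≈ -0.87261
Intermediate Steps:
(1696 + j)/(22765 + h) = (1696 - 19520)/(22765 - 2339) = -17824/20426 = -17824*1/20426 = -8912/10213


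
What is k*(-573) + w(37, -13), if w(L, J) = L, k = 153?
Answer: -87632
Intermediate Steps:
k*(-573) + w(37, -13) = 153*(-573) + 37 = -87669 + 37 = -87632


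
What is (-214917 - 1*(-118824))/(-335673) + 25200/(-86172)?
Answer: -1652163/267829757 ≈ -0.0061687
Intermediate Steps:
(-214917 - 1*(-118824))/(-335673) + 25200/(-86172) = (-214917 + 118824)*(-1/335673) + 25200*(-1/86172) = -96093*(-1/335673) - 2100/7181 = 10677/37297 - 2100/7181 = -1652163/267829757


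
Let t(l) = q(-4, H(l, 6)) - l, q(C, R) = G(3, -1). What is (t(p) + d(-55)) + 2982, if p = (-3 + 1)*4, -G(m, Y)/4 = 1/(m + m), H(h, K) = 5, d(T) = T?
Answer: 8803/3 ≈ 2934.3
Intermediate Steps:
G(m, Y) = -2/m (G(m, Y) = -4/(m + m) = -4*1/(2*m) = -2/m)
q(C, R) = -⅔ (q(C, R) = -2/3 = -2*⅓ = -⅔)
p = -8 (p = -2*4 = -8)
t(l) = -⅔ - l
(t(p) + d(-55)) + 2982 = ((-⅔ - 1*(-8)) - 55) + 2982 = ((-⅔ + 8) - 55) + 2982 = (22/3 - 55) + 2982 = -143/3 + 2982 = 8803/3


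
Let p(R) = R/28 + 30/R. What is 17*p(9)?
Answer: 5219/84 ≈ 62.131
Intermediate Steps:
p(R) = 30/R + R/28 (p(R) = R*(1/28) + 30/R = R/28 + 30/R = 30/R + R/28)
17*p(9) = 17*(30/9 + (1/28)*9) = 17*(30*(⅑) + 9/28) = 17*(10/3 + 9/28) = 17*(307/84) = 5219/84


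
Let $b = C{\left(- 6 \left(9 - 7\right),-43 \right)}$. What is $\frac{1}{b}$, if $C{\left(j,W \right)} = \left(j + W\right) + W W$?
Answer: $\frac{1}{1794} \approx 0.00055741$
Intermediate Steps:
$C{\left(j,W \right)} = W + j + W^{2}$ ($C{\left(j,W \right)} = \left(W + j\right) + W^{2} = W + j + W^{2}$)
$b = 1794$ ($b = -43 - 6 \left(9 - 7\right) + \left(-43\right)^{2} = -43 - 12 + 1849 = 1794$)
$\frac{1}{b} = \frac{1}{1794}$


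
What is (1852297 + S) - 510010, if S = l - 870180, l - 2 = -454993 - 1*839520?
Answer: -822404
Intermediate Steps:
l = -1294511 (l = 2 + (-454993 - 1*839520) = 2 + (-454993 - 839520) = 2 - 1294513 = -1294511)
S = -2164691 (S = -1294511 - 870180 = -2164691)
(1852297 + S) - 510010 = (1852297 - 2164691) - 510010 = -312394 - 510010 = -822404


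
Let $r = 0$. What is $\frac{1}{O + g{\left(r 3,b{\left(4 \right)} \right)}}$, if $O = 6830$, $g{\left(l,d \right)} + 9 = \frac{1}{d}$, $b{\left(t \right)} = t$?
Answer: $\frac{4}{27285} \approx 0.0001466$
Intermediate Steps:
$g{\left(l,d \right)} = -9 + \frac{1}{d}$
$\frac{1}{O + g{\left(r 3,b{\left(4 \right)} \right)}} = \frac{1}{6830 - \left(9 - \frac{1}{4}\right)} = \frac{1}{6830 + \left(-9 + \frac{1}{4}\right)} = \frac{1}{6830 - \frac{35}{4}} = \frac{1}{\frac{27285}{4}} = \frac{4}{27285}$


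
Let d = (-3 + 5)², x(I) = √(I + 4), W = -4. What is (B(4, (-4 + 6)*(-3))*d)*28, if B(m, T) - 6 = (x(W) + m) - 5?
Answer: 560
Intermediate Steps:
x(I) = √(4 + I)
d = 4 (d = 2² = 4)
B(m, T) = 1 + m (B(m, T) = 6 + ((√(4 - 4) + m) - 5) = 6 + ((√0 + m) - 5) = 6 + ((0 + m) - 5) = 6 + (m - 5) = 6 + (-5 + m) = 1 + m)
(B(4, (-4 + 6)*(-3))*d)*28 = ((1 + 4)*4)*28 = (5*4)*28 = 20*28 = 560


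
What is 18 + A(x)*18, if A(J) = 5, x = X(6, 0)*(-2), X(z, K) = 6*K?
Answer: 108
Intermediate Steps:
x = 0 (x = (6*0)*(-2) = 0*(-2) = 0)
18 + A(x)*18 = 18 + 5*18 = 18 + 90 = 108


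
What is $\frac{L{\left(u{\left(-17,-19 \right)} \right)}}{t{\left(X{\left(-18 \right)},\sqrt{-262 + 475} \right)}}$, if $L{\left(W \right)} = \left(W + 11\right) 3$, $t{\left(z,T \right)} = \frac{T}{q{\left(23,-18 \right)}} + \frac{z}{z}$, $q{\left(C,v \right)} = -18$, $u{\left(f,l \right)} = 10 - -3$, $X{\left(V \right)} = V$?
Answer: $\frac{7776}{37} + \frac{432 \sqrt{213}}{37} \approx 380.56$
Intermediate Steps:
$u{\left(f,l \right)} = 13$ ($u{\left(f,l \right)} = 10 + 3 = 13$)
$t{\left(z,T \right)} = 1 - \frac{T}{18}$ ($t{\left(z,T \right)} = \frac{T}{-18} + \frac{z}{z} = T \left(- \frac{1}{18}\right) + 1 = - \frac{T}{18} + 1 = 1 - \frac{T}{18}$)
$L{\left(W \right)} = 33 + 3 W$ ($L{\left(W \right)} = \left(11 + W\right) 3 = 33 + 3 W$)
$\frac{L{\left(u{\left(-17,-19 \right)} \right)}}{t{\left(X{\left(-18 \right)},\sqrt{-262 + 475} \right)}} = \frac{33 + 3 \cdot 13}{1 - \frac{\sqrt{-262 + 475}}{18}} = \frac{33 + 39}{1 - \frac{\sqrt{213}}{18}} = \frac{72}{1 - \frac{\sqrt{213}}{18}}$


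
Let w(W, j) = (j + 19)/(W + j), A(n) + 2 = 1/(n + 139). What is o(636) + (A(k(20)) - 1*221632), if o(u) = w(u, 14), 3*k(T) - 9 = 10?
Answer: -31405529631/141700 ≈ -2.2163e+5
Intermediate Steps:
k(T) = 19/3 (k(T) = 3 + (⅓)*10 = 3 + 10/3 = 19/3)
A(n) = -2 + 1/(139 + n) (A(n) = -2 + 1/(n + 139) = -2 + 1/(139 + n))
w(W, j) = (19 + j)/(W + j)
o(u) = 33/(14 + u) (o(u) = (19 + 14)/(u + 14) = 33/(14 + u))
o(636) + (A(k(20)) - 1*221632) = 33/(14 + 636) + ((-277 - 2*19/3)/(139 + 19/3) - 1*221632) = 33/650 + ((-277 - 38/3)/(436/3) - 221632) = 33*(1/650) + ((3/436)*(-869/3) - 221632) = 33/650 + (-869/436 - 221632) = 33/650 - 96632421/436 = -31405529631/141700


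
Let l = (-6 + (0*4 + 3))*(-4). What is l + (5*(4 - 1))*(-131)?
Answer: -1953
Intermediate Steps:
l = 12 (l = (-6 + (0 + 3))*(-4) = (-6 + 3)*(-4) = -3*(-4) = 12)
l + (5*(4 - 1))*(-131) = 12 + (5*(4 - 1))*(-131) = 12 + (5*3)*(-131) = 12 + 15*(-131) = 12 - 1965 = -1953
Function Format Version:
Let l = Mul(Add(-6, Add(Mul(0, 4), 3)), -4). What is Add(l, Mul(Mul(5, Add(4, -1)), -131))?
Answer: -1953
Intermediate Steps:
l = 12 (l = Mul(Add(-6, Add(0, 3)), -4) = Mul(Add(-6, 3), -4) = Mul(-3, -4) = 12)
Add(l, Mul(Mul(5, Add(4, -1)), -131)) = Add(12, Mul(Mul(5, Add(4, -1)), -131)) = Add(12, Mul(Mul(5, 3), -131)) = Add(12, Mul(15, -131)) = Add(12, -1965) = -1953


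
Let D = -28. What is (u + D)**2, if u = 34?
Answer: 36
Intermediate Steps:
(u + D)**2 = (34 - 28)**2 = 6**2 = 36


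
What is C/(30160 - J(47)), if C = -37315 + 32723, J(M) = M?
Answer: -4592/30113 ≈ -0.15249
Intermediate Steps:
C = -4592
C/(30160 - J(47)) = -4592/(30160 - 1*47) = -4592/(30160 - 47) = -4592/30113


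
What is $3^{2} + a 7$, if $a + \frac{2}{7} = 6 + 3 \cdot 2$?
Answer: $91$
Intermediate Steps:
$a = \frac{82}{7}$ ($a = - \frac{2}{7} + \left(6 + 3 \cdot 2\right) = - \frac{2}{7} + \left(6 + 6\right) = - \frac{2}{7} + 12 = \frac{82}{7} \approx 11.714$)
$3^{2} + a 7 = 3^{2} + \frac{82}{7} \cdot 7 = 9 + 82 = 91$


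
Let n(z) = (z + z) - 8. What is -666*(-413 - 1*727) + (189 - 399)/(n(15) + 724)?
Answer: 283196415/373 ≈ 7.5924e+5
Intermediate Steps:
n(z) = -8 + 2*z (n(z) = 2*z - 8 = -8 + 2*z)
-666*(-413 - 1*727) + (189 - 399)/(n(15) + 724) = -666*(-413 - 1*727) + (189 - 399)/((-8 + 2*15) + 724) = -666*(-413 - 727) - 210/((-8 + 30) + 724) = -666*(-1140) - 210/(22 + 724) = 759240 - 210/746 = 759240 - 210*1/746 = 759240 - 105/373 = 283196415/373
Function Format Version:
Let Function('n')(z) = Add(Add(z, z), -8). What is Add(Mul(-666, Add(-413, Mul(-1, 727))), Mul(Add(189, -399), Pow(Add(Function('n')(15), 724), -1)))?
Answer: Rational(283196415, 373) ≈ 7.5924e+5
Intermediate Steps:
Function('n')(z) = Add(-8, Mul(2, z)) (Function('n')(z) = Add(Mul(2, z), -8) = Add(-8, Mul(2, z)))
Add(Mul(-666, Add(-413, Mul(-1, 727))), Mul(Add(189, -399), Pow(Add(Function('n')(15), 724), -1))) = Add(Mul(-666, Add(-413, Mul(-1, 727))), Mul(Add(189, -399), Pow(Add(Add(-8, Mul(2, 15)), 724), -1))) = Add(Mul(-666, Add(-413, -727)), Mul(-210, Pow(Add(Add(-8, 30), 724), -1))) = Add(Mul(-666, -1140), Mul(-210, Pow(Add(22, 724), -1))) = Add(759240, Mul(-210, Pow(746, -1))) = Add(759240, Mul(-210, Rational(1, 746))) = Add(759240, Rational(-105, 373)) = Rational(283196415, 373)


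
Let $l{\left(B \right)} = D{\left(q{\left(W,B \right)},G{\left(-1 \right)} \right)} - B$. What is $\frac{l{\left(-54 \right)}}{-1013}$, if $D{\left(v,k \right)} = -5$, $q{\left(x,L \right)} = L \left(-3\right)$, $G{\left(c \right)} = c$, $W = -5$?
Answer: $- \frac{49}{1013} \approx -0.048371$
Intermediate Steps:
$q{\left(x,L \right)} = - 3 L$
$l{\left(B \right)} = -5 - B$
$\frac{l{\left(-54 \right)}}{-1013} = \frac{-5 - -54}{-1013} = \left(-5 + 54\right) \left(- \frac{1}{1013}\right) = 49 \left(- \frac{1}{1013}\right) = - \frac{49}{1013}$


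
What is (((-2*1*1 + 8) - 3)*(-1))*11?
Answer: -33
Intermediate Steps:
(((-2*1*1 + 8) - 3)*(-1))*11 = (((-2*1 + 8) - 3)*(-1))*11 = (((-2 + 8) - 3)*(-1))*11 = ((6 - 3)*(-1))*11 = (3*(-1))*11 = -3*11 = -33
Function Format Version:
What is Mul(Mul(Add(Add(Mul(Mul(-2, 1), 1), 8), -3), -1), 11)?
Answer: -33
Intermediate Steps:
Mul(Mul(Add(Add(Mul(Mul(-2, 1), 1), 8), -3), -1), 11) = Mul(Mul(Add(Add(Mul(-2, 1), 8), -3), -1), 11) = Mul(Mul(Add(Add(-2, 8), -3), -1), 11) = Mul(Mul(Add(6, -3), -1), 11) = Mul(Mul(3, -1), 11) = Mul(-3, 11) = -33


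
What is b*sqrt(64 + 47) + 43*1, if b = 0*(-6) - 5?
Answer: 43 - 5*sqrt(111) ≈ -9.6783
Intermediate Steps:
b = -5 (b = 0 - 5 = -5)
b*sqrt(64 + 47) + 43*1 = -5*sqrt(64 + 47) + 43*1 = -5*sqrt(111) + 43 = 43 - 5*sqrt(111)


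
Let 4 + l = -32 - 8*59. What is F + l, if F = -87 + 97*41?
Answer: 3382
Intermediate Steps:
F = 3890 (F = -87 + 3977 = 3890)
l = -508 (l = -4 + (-32 - 8*59) = -4 + (-32 - 472) = -4 - 504 = -508)
F + l = 3890 - 508 = 3382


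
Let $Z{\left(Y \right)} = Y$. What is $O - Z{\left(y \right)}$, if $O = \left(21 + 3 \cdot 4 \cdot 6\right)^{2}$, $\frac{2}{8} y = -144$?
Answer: $9225$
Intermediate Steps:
$y = -576$ ($y = 4 \left(-144\right) = -576$)
$O = 8649$ ($O = \left(21 + 12 \cdot 6\right)^{2} = \left(21 + 72\right)^{2} = 93^{2} = 8649$)
$O - Z{\left(y \right)} = 8649 - -576 = 8649 + 576 = 9225$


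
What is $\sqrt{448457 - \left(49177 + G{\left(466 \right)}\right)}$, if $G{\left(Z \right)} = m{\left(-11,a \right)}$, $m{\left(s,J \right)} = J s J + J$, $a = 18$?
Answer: $\sqrt{402826} \approx 634.69$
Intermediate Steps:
$m{\left(s,J \right)} = J + s J^{2}$ ($m{\left(s,J \right)} = s J^{2} + J = J + s J^{2}$)
$G{\left(Z \right)} = -3546$ ($G{\left(Z \right)} = 18 \left(1 + 18 \left(-11\right)\right) = 18 \left(1 - 198\right) = 18 \left(-197\right) = -3546$)
$\sqrt{448457 - \left(49177 + G{\left(466 \right)}\right)} = \sqrt{448457 - 45631} = \sqrt{402826}$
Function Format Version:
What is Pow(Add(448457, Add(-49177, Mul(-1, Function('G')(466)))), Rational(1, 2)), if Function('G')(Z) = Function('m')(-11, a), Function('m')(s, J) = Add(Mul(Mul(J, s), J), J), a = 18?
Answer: Pow(402826, Rational(1, 2)) ≈ 634.69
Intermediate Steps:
Function('m')(s, J) = Add(J, Mul(s, Pow(J, 2))) (Function('m')(s, J) = Add(Mul(s, Pow(J, 2)), J) = Add(J, Mul(s, Pow(J, 2))))
Function('G')(Z) = -3546 (Function('G')(Z) = Mul(18, Add(1, Mul(18, -11))) = Mul(18, Add(1, -198)) = Mul(18, -197) = -3546)
Pow(Add(448457, Add(-49177, Mul(-1, Function('G')(466)))), Rational(1, 2)) = Pow(Add(448457, Add(-49177, Mul(-1, -3546))), Rational(1, 2)) = Pow(Add(448457, Add(-49177, 3546)), Rational(1, 2)) = Pow(Add(448457, -45631), Rational(1, 2)) = Pow(402826, Rational(1, 2))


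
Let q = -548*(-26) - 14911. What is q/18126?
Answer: -221/6042 ≈ -0.036577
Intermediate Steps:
q = -663 (q = 14248 - 14911 = -663)
q/18126 = -663/18126 = -663*1/18126 = -221/6042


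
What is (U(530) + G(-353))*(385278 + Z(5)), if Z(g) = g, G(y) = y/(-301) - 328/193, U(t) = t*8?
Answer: 94888930878043/58093 ≈ 1.6334e+9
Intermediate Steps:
U(t) = 8*t
G(y) = -328/193 - y/301 (G(y) = y*(-1/301) - 328*1/193 = -y/301 - 328/193 = -328/193 - y/301)
(U(530) + G(-353))*(385278 + Z(5)) = (8*530 + (-328/193 - 1/301*(-353)))*(385278 + 5) = (4240 + (-328/193 + 353/301))*385283 = (4240 - 30599/58093)*385283 = (246283721/58093)*385283 = 94888930878043/58093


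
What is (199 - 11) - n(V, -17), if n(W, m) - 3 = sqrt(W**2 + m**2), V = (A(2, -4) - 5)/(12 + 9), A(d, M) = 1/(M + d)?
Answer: 185 - sqrt(509917)/42 ≈ 168.00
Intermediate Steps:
V = -11/42 (V = (1/(-4 + 2) - 5)/(12 + 9) = (1/(-2) - 5)/21 = (-1/2 - 5)*(1/21) = -11/2*1/21 = -11/42 ≈ -0.26190)
n(W, m) = 3 + sqrt(W**2 + m**2)
(199 - 11) - n(V, -17) = (199 - 11) - (3 + sqrt((-11/42)**2 + (-17)**2)) = 188 - (3 + sqrt(121/1764 + 289)) = 188 - (3 + sqrt(509917/1764)) = 188 - (3 + sqrt(509917)/42) = 188 + (-3 - sqrt(509917)/42) = 185 - sqrt(509917)/42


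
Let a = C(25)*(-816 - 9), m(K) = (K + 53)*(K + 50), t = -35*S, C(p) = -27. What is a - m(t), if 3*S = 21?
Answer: -15165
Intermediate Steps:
S = 7 (S = (⅓)*21 = 7)
t = -245 (t = -35*7 = -245)
m(K) = (50 + K)*(53 + K) (m(K) = (53 + K)*(50 + K) = (50 + K)*(53 + K))
a = 22275 (a = -27*(-816 - 9) = -27*(-825) = 22275)
a - m(t) = 22275 - (2650 + (-245)² + 103*(-245)) = 22275 - (2650 + 60025 - 25235) = 22275 - 1*37440 = 22275 - 37440 = -15165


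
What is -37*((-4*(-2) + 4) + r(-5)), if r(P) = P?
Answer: -259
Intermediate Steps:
-37*((-4*(-2) + 4) + r(-5)) = -37*((-4*(-2) + 4) - 5) = -37*((8 + 4) - 5) = -37*(12 - 5) = -259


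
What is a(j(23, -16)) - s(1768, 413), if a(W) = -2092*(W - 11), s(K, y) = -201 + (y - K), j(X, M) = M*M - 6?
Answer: -498432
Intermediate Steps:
j(X, M) = -6 + M² (j(X, M) = M² - 6 = -6 + M²)
s(K, y) = -201 + y - K
a(W) = 23012 - 2092*W (a(W) = -2092*(-11 + W) = 23012 - 2092*W)
a(j(23, -16)) - s(1768, 413) = (23012 - 2092*(-6 + (-16)²)) - (-201 + 413 - 1*1768) = (23012 - 2092*(-6 + 256)) - (-201 + 413 - 1768) = (23012 - 2092*250) - 1*(-1556) = (23012 - 523000) + 1556 = -499988 + 1556 = -498432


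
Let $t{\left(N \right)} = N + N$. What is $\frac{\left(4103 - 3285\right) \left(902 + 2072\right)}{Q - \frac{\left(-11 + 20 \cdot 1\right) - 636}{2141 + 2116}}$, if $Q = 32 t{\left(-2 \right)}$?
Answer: $- \frac{313822428}{16493} \approx -19028.0$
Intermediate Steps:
$t{\left(N \right)} = 2 N$
$Q = -128$ ($Q = 32 \cdot 2 \left(-2\right) = 32 \left(-4\right) = -128$)
$\frac{\left(4103 - 3285\right) \left(902 + 2072\right)}{Q - \frac{\left(-11 + 20 \cdot 1\right) - 636}{2141 + 2116}} = \frac{\left(4103 - 3285\right) \left(902 + 2072\right)}{-128 - \frac{\left(-11 + 20 \cdot 1\right) - 636}{2141 + 2116}} = \frac{818 \cdot 2974}{-128 - \frac{\left(-11 + 20\right) - 636}{4257}} = \frac{2432732}{-128 - \left(9 - 636\right) \frac{1}{4257}} = \frac{2432732}{-128 - \left(-627\right) \frac{1}{4257}} = \frac{2432732}{-128 - - \frac{19}{129}} = \frac{2432732}{-128 + \frac{19}{129}} = \frac{2432732}{- \frac{16493}{129}} = 2432732 \left(- \frac{129}{16493}\right) = - \frac{313822428}{16493}$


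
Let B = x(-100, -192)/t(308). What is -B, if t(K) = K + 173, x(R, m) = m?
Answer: 192/481 ≈ 0.39917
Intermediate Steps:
t(K) = 173 + K
B = -192/481 (B = -192/(173 + 308) = -192/481 ≈ -0.39917)
-B = -1*(-192/481) = 192/481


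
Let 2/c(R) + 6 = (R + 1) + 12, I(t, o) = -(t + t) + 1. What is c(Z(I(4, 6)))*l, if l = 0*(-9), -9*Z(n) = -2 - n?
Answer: 0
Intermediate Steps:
I(t, o) = 1 - 2*t (I(t, o) = -2*t + 1 = 1 - 2*t)
Z(n) = 2/9 + n/9 (Z(n) = -(-2 - n)/9 = 2/9 + n/9)
l = 0
c(R) = 2/(7 + R) (c(R) = 2/(-6 + ((R + 1) + 12)) = 2/(-6 + ((1 + R) + 12)) = 2/(-6 + (13 + R)) = 2/(7 + R))
c(Z(I(4, 6)))*l = (2/(7 + (2/9 + (1 - 2*4)/9)))*0 = (2/(7 + (2/9 + (1 - 8)/9)))*0 = (2/(7 + (2/9 + (⅑)*(-7))))*0 = (2/(7 + (2/9 - 7/9)))*0 = (2/(7 - 5/9))*0 = (2/(58/9))*0 = (2*(9/58))*0 = (9/29)*0 = 0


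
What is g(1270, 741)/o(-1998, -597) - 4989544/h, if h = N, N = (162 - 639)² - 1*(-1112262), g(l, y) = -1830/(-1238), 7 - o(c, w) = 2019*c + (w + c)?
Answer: -12467038646230339/3347646161118756 ≈ -3.7241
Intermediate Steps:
o(c, w) = 7 - w - 2020*c (o(c, w) = 7 - (2019*c + (w + c)) = 7 - (2019*c + (c + w)) = 7 - (w + 2020*c) = 7 + (-w - 2020*c) = 7 - w - 2020*c)
g(l, y) = 915/619 (g(l, y) = -1830*(-1/1238) = 915/619)
N = 1339791 (N = (-477)² + 1112262 = 227529 + 1112262 = 1339791)
h = 1339791
g(1270, 741)/o(-1998, -597) - 4989544/h = 915/(619*(7 - 1*(-597) - 2020*(-1998))) - 4989544/1339791 = 915/(619*(7 + 597 + 4035960)) - 4989544*1/1339791 = (915/619)/4036564 - 4989544/1339791 = (915/619)*(1/4036564) - 4989544/1339791 = 915/2498633116 - 4989544/1339791 = -12467038646230339/3347646161118756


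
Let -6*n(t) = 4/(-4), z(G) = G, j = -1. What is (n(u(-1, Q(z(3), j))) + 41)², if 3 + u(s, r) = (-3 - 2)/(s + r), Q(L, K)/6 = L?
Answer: 61009/36 ≈ 1694.7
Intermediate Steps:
Q(L, K) = 6*L
u(s, r) = -3 - 5/(r + s) (u(s, r) = -3 + (-3 - 2)/(s + r) = -3 - 5/(r + s))
n(t) = ⅙ (n(t) = -2/(3*(-4)) = -2*(-1)/(3*4) = -⅙*(-1) = ⅙)
(n(u(-1, Q(z(3), j))) + 41)² = (⅙ + 41)² = (247/6)² = 61009/36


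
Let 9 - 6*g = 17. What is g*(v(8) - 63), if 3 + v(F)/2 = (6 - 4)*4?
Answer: 212/3 ≈ 70.667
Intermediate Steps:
v(F) = 10 (v(F) = -6 + 2*((6 - 4)*4) = -6 + 2*(2*4) = -6 + 2*8 = -6 + 16 = 10)
g = -4/3 (g = 3/2 - ⅙*17 = 3/2 - 17/6 = -4/3 ≈ -1.3333)
g*(v(8) - 63) = -4*(10 - 63)/3 = -4/3*(-53) = 212/3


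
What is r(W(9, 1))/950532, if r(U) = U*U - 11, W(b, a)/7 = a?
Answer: 1/25014 ≈ 3.9978e-5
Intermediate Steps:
W(b, a) = 7*a
r(U) = -11 + U² (r(U) = U² - 11 = -11 + U²)
r(W(9, 1))/950532 = (-11 + (7*1)²)/950532 = (-11 + 7²)*(1/950532) = (-11 + 49)*(1/950532) = 38*(1/950532) = 1/25014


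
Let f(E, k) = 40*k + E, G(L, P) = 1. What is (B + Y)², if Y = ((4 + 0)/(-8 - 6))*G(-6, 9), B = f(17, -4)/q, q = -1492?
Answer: 3932289/109077136 ≈ 0.036051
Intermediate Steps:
f(E, k) = E + 40*k
B = 143/1492 (B = (17 + 40*(-4))/(-1492) = (17 - 160)*(-1/1492) = -143*(-1/1492) = 143/1492 ≈ 0.095845)
Y = -2/7 (Y = ((4 + 0)/(-8 - 6))*1 = (4/(-14))*1 = (4*(-1/14))*1 = -2/7*1 = -2/7 ≈ -0.28571)
(B + Y)² = (143/1492 - 2/7)² = (-1983/10444)² = 3932289/109077136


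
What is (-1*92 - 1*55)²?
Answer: 21609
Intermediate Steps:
(-1*92 - 1*55)² = (-92 - 55)² = (-147)² = 21609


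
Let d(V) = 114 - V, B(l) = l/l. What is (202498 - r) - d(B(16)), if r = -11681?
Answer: 214066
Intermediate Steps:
B(l) = 1
(202498 - r) - d(B(16)) = (202498 - 1*(-11681)) - (114 - 1*1) = (202498 + 11681) - (114 - 1) = 214179 - 1*113 = 214179 - 113 = 214066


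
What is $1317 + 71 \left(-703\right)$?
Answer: $-48596$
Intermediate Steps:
$1317 + 71 \left(-703\right) = 1317 - 49913 = -48596$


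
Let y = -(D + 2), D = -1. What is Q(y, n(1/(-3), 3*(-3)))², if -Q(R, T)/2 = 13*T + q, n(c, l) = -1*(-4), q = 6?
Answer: 13456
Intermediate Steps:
n(c, l) = 4
y = -1 (y = -(-1 + 2) = -1*1 = -1)
Q(R, T) = -12 - 26*T (Q(R, T) = -2*(13*T + 6) = -2*(6 + 13*T) = -12 - 26*T)
Q(y, n(1/(-3), 3*(-3)))² = (-12 - 26*4)² = (-12 - 104)² = (-116)² = 13456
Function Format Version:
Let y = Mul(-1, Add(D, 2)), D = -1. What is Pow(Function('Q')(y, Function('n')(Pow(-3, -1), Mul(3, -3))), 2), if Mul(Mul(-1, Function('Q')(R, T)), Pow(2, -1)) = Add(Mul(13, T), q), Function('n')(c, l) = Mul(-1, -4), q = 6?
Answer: 13456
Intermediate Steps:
Function('n')(c, l) = 4
y = -1 (y = Mul(-1, Add(-1, 2)) = Mul(-1, 1) = -1)
Function('Q')(R, T) = Add(-12, Mul(-26, T)) (Function('Q')(R, T) = Mul(-2, Add(Mul(13, T), 6)) = Mul(-2, Add(6, Mul(13, T))) = Add(-12, Mul(-26, T)))
Pow(Function('Q')(y, Function('n')(Pow(-3, -1), Mul(3, -3))), 2) = Pow(Add(-12, Mul(-26, 4)), 2) = Pow(Add(-12, -104), 2) = Pow(-116, 2) = 13456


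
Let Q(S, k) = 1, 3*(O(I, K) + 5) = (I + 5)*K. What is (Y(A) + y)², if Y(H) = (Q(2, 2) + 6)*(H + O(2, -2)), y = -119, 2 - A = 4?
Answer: 362404/9 ≈ 40267.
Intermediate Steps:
O(I, K) = -5 + K*(5 + I)/3 (O(I, K) = -5 + ((I + 5)*K)/3 = -5 + ((5 + I)*K)/3 = -5 + (K*(5 + I))/3 = -5 + K*(5 + I)/3)
A = -2 (A = 2 - 1*4 = 2 - 4 = -2)
Y(H) = -203/3 + 7*H (Y(H) = (1 + 6)*(H + (-5 + (5/3)*(-2) + (⅓)*2*(-2))) = 7*(H + (-5 - 10/3 - 4/3)) = 7*(H - 29/3) = 7*(-29/3 + H) = -203/3 + 7*H)
(Y(A) + y)² = ((-203/3 + 7*(-2)) - 119)² = ((-203/3 - 14) - 119)² = (-245/3 - 119)² = (-602/3)² = 362404/9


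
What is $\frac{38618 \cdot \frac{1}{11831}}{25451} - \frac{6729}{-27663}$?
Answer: $\frac{675747578361}{2776542511601} \approx 0.24338$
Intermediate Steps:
$\frac{38618 \cdot \frac{1}{11831}}{25451} - \frac{6729}{-27663} = 38618 \cdot \frac{1}{11831} \cdot \frac{1}{25451} - - \frac{2243}{9221} = \frac{38618}{11831} \cdot \frac{1}{25451} + \frac{2243}{9221} = \frac{38618}{301110781} + \frac{2243}{9221} = \frac{675747578361}{2776542511601}$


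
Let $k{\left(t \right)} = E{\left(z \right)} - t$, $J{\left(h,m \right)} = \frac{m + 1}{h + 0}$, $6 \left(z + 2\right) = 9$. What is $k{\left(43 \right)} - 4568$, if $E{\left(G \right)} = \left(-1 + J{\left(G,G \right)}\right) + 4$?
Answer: $-4609$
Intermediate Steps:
$z = - \frac{1}{2}$ ($z = -2 + \frac{1}{6} \cdot 9 = -2 + \frac{3}{2} = - \frac{1}{2} \approx -0.5$)
$J{\left(h,m \right)} = \frac{1 + m}{h}$
$E{\left(G \right)} = 3 + \frac{1 + G}{G}$ ($E{\left(G \right)} = \left(-1 + \frac{1 + G}{G}\right) + 4 = 3 + \frac{1 + G}{G}$)
$k{\left(t \right)} = 2 - t$ ($k{\left(t \right)} = \left(4 + \frac{1}{- \frac{1}{2}}\right) - t = \left(4 - 2\right) - t = 2 - t$)
$k{\left(43 \right)} - 4568 = \left(2 - 43\right) - 4568 = -41 - 4568 = -4609$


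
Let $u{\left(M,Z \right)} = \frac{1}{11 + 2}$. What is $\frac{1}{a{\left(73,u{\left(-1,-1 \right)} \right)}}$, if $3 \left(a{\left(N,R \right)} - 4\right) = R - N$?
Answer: $- \frac{13}{264} \approx -0.049242$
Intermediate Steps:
$u{\left(M,Z \right)} = \frac{1}{13}$
$a{\left(N,R \right)} = 4 - \frac{N}{3} + \frac{R}{3}$ ($a{\left(N,R \right)} = 4 + \frac{R - N}{3} = 4 - \left(- \frac{R}{3} + \frac{N}{3}\right) = 4 - \frac{N}{3} + \frac{R}{3}$)
$\frac{1}{a{\left(73,u{\left(-1,-1 \right)} \right)}} = \frac{1}{4 - \frac{73}{3} + \frac{1}{3} \cdot \frac{1}{13}} = \frac{1}{4 - \frac{73}{3} + \frac{1}{39}} = \frac{1}{- \frac{264}{13}} = - \frac{13}{264}$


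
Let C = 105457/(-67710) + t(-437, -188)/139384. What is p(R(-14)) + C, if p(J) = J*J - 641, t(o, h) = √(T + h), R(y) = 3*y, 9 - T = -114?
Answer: 75932873/67710 + I*√65/139384 ≈ 1121.4 + 5.7842e-5*I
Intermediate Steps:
T = 123 (T = 9 - 1*(-114) = 9 + 114 = 123)
t(o, h) = √(123 + h)
p(J) = -641 + J² (p(J) = J² - 641 = -641 + J²)
C = -105457/67710 + I*√65/139384 (C = 105457/(-67710) + √(123 - 188)/139384 = 105457*(-1/67710) + √(-65)*(1/139384) = -105457/67710 + (I*√65)*(1/139384) = -105457/67710 + I*√65/139384 ≈ -1.5575 + 5.7842e-5*I)
p(R(-14)) + C = (-641 + (3*(-14))²) + (-105457/67710 + I*√65/139384) = (-641 + (-42)²) + (-105457/67710 + I*√65/139384) = (-641 + 1764) + (-105457/67710 + I*√65/139384) = 1123 + (-105457/67710 + I*√65/139384) = 75932873/67710 + I*√65/139384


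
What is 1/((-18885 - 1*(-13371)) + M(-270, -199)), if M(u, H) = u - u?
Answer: -1/5514 ≈ -0.00018136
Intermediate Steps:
M(u, H) = 0
1/((-18885 - 1*(-13371)) + M(-270, -199)) = 1/((-18885 - 1*(-13371)) + 0) = 1/((-18885 + 13371) + 0) = 1/(-5514 + 0) = 1/(-5514) = -1/5514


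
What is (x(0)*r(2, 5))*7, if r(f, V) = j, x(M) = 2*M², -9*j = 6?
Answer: 0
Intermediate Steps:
j = -⅔ (j = -⅑*6 = -⅔ ≈ -0.66667)
r(f, V) = -⅔
(x(0)*r(2, 5))*7 = ((2*0²)*(-⅔))*7 = ((2*0)*(-⅔))*7 = (0*(-⅔))*7 = 0*7 = 0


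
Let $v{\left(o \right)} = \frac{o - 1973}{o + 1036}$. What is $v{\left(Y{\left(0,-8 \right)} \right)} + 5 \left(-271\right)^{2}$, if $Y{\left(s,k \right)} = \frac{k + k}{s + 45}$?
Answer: $\frac{17113133019}{46604} \approx 3.672 \cdot 10^{5}$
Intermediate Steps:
$Y{\left(s,k \right)} = \frac{2 k}{45 + s}$
$v{\left(o \right)} = \frac{-1973 + o}{1036 + o}$
$v{\left(Y{\left(0,-8 \right)} \right)} + 5 \left(-271\right)^{2} = \frac{-1973 + 2 \left(-8\right) \frac{1}{45 + 0}}{1036 + 2 \left(-8\right) \frac{1}{45 + 0}} + 5 \left(-271\right)^{2} = \frac{-1973 + 2 \left(-8\right) \frac{1}{45}}{1036 + 2 \left(-8\right) \frac{1}{45}} + 5 \cdot 73441 = \frac{-1973 + 2 \left(-8\right) \frac{1}{45}}{1036 + 2 \left(-8\right) \frac{1}{45}} + 367205 = \frac{-1973 - \frac{16}{45}}{1036 - \frac{16}{45}} + 367205 = \frac{1}{\frac{46604}{45}} \left(- \frac{88801}{45}\right) + 367205 = \frac{45}{46604} \left(- \frac{88801}{45}\right) + 367205 = - \frac{88801}{46604} + 367205 = \frac{17113133019}{46604}$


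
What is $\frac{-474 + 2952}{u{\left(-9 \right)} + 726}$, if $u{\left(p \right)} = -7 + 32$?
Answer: $\frac{2478}{751} \approx 3.2996$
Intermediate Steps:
$u{\left(p \right)} = 25$
$\frac{-474 + 2952}{u{\left(-9 \right)} + 726} = \frac{-474 + 2952}{25 + 726} = \frac{2478}{751}$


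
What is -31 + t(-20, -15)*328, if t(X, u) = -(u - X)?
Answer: -1671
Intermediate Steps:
t(X, u) = X - u
-31 + t(-20, -15)*328 = -31 + (-20 - 1*(-15))*328 = -31 + (-20 + 15)*328 = -31 - 5*328 = -31 - 1640 = -1671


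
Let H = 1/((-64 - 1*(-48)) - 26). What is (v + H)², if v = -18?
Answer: 573049/1764 ≈ 324.86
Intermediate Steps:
H = -1/42 (H = 1/((-64 + 48) - 26) = 1/(-16 - 26) = 1/(-42) = -1/42 ≈ -0.023810)
(v + H)² = (-18 - 1/42)² = (-757/42)² = 573049/1764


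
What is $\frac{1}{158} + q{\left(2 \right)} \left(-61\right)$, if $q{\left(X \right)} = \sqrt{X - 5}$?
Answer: $\frac{1}{158} - 61 i \sqrt{3} \approx 0.0063291 - 105.66 i$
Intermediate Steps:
$q{\left(X \right)} = \sqrt{-5 + X}$
$\frac{1}{158} + q{\left(2 \right)} \left(-61\right) = \frac{1}{158} + \sqrt{-5 + 2} \left(-61\right) = \frac{1}{158} + \sqrt{-3} \left(-61\right) = \frac{1}{158} + i \sqrt{3} \left(-61\right) = \frac{1}{158} - 61 i \sqrt{3}$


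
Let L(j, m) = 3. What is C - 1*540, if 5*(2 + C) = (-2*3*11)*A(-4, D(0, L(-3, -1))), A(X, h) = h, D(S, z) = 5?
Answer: -608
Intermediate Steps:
C = -68 (C = -2 + ((-2*3*11)*5)/5 = -2 + (-6*11*5)/5 = -2 + (-66*5)/5 = -2 + (⅕)*(-330) = -2 - 66 = -68)
C - 1*540 = -68 - 1*540 = -68 - 540 = -608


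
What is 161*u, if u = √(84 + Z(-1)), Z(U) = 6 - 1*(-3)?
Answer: 161*√93 ≈ 1552.6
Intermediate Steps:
Z(U) = 9 (Z(U) = 6 + 3 = 9)
u = √93 (u = √(84 + 9) = √93 ≈ 9.6436)
161*u = 161*√93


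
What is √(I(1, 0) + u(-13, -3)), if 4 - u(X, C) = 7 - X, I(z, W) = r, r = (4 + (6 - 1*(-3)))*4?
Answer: 6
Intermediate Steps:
r = 52 (r = (4 + (6 + 3))*4 = (4 + 9)*4 = 13*4 = 52)
I(z, W) = 52
u(X, C) = -3 + X (u(X, C) = 4 - (7 - X) = 4 + (-7 + X) = -3 + X)
√(I(1, 0) + u(-13, -3)) = √(52 + (-3 - 13)) = √(52 - 16) = √36 = 6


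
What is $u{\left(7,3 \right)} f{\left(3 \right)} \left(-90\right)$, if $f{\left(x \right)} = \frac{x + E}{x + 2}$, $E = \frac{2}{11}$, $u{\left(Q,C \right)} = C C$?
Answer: $- \frac{5670}{11} \approx -515.45$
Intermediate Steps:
$u{\left(Q,C \right)} = C^{2}$
$E = \frac{2}{11}$ ($E = 2 \cdot \frac{1}{11} = \frac{2}{11} \approx 0.18182$)
$f{\left(x \right)} = \frac{\frac{2}{11} + x}{2 + x}$ ($f{\left(x \right)} = \frac{x + \frac{2}{11}}{x + 2} = \frac{\frac{2}{11} + x}{2 + x}$)
$u{\left(7,3 \right)} f{\left(3 \right)} \left(-90\right) = 3^{2} \frac{\frac{2}{11} + 3}{2 + 3} \left(-90\right) = 9 \cdot \frac{1}{5} \cdot \frac{35}{11} \left(-90\right) = 9 \cdot \frac{7}{11} \left(-90\right) = \frac{63}{11} \left(-90\right) = - \frac{5670}{11}$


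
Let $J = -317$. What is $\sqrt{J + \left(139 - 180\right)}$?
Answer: $i \sqrt{358} \approx 18.921 i$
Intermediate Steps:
$\sqrt{J + \left(139 - 180\right)} = \sqrt{-317 + \left(139 - 180\right)} = \sqrt{-317 - 41} = \sqrt{-358} = i \sqrt{358}$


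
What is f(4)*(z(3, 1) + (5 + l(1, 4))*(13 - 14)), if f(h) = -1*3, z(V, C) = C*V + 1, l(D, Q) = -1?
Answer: 0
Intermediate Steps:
z(V, C) = 1 + C*V
f(h) = -3
f(4)*(z(3, 1) + (5 + l(1, 4))*(13 - 14)) = -3*((1 + 1*3) + (5 - 1)*(13 - 14)) = -3*((1 + 3) + 4*(-1)) = -3*(4 - 4) = -3*0 = 0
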